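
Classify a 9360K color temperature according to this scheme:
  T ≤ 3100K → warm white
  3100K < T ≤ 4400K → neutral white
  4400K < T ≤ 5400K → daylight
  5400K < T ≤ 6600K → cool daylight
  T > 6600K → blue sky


Temperature: 9360K
9360K > 6600K → blue sky
Classification: blue sky


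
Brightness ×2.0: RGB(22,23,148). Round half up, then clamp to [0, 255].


Multiply each channel by 2.0, round half up, clamp to [0, 255]
R: 22×2.0 = 44
G: 23×2.0 = 46
B: 148×2.0 = 296 → clamp → 255
= RGB(44, 46, 255)


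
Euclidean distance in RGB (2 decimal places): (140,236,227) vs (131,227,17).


d = √[(R₁-R₂)² + (G₁-G₂)² + (B₁-B₂)²]
d = √[(140-131)² + (236-227)² + (227-17)²]
d = √[81 + 81 + 44100]
d = √44262
d ≈ 210.39


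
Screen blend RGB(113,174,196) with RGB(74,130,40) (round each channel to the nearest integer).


Screen: C = 255 - (255-A)×(255-B)/255, rounded to nearest integer
R: 255 - (255-113)×(255-74)/255 = 255 - 25702/255 ≈ 255 - 100.792 = 154.208 → 154
G: 255 - (255-174)×(255-130)/255 = 255 - 10125/255 ≈ 255 - 39.706 = 215.294 → 215
B: 255 - (255-196)×(255-40)/255 = 255 - 12685/255 ≈ 255 - 49.745 = 205.255 → 205
= RGB(154, 215, 205)


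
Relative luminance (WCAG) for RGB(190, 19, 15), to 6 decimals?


Linearize each channel (sRGB transfer function): c = v/255; c_lin = c/12.92 if c ≤ 0.04045, else ((c+0.055)/1.055)^2.4
  R: 190/255 ≈ 0.745098 > 0.04045 → ((0.745098+0.055)/1.055)^2.4 ≈ 0.514918
  G: 19/255 ≈ 0.074510 > 0.04045 → ((0.074510+0.055)/1.055)^2.4 ≈ 0.006512
  B: 15/255 ≈ 0.058824 > 0.04045 → ((0.058824+0.055)/1.055)^2.4 ≈ 0.004777
R_lin = 0.514918, G_lin = 0.006512, B_lin = 0.004777
L = 0.2126×R + 0.7152×G + 0.0722×B
L = 0.2126×0.514918 + 0.7152×0.006512 + 0.0722×0.004777
L ≈ 0.114474


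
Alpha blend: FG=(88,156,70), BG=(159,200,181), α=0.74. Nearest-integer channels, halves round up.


C = α×F + (1-α)×B, with 1-α = 0.26
R: 0.74×88 + 0.26×159 = 65.12 + 41.34 = 106.46 → 106
G: 0.74×156 + 0.26×200 = 115.44 + 52.00 = 167.44 → 167
B: 0.74×70 + 0.26×181 = 51.80 + 47.06 = 98.86 → 99
= RGB(106, 167, 99)


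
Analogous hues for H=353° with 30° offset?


Base hue: 353°
Left analog: (353 - 30) mod 360 = 323°
Right analog: (353 + 30) mod 360 = 23°
Analogous hues = 323° and 23°


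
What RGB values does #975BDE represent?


97 → 151 (R)
5B → 91 (G)
DE → 222 (B)
= RGB(151, 91, 222)


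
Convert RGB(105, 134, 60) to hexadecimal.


R = 105 → 69 (hex)
G = 134 → 86 (hex)
B = 60 → 3C (hex)
Hex = #69863C


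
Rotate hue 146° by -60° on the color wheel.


New hue = (H + rotation) mod 360
New hue = (146 -60) mod 360
= 86 mod 360
= 86°


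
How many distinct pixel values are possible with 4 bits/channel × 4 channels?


Total bits = 4 bits/channel × 4 channels = 16 bits
Distinct pixel values = 2^16
= 65,536 pixel values


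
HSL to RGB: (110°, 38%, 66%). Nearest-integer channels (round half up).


H=110°, S=0.38, L=0.66
C = (1-|2L-1|)×S = (1-|0.32|)×0.38 = 0.2584
H' = H/60 = 110/60 ≈ 1.8333; X = C×(1-|H' mod 2 - 1|) ≈ 0.0431
m = L - C/2 = 0.66 - 0.1292 = 0.5308
Sector ⌊H'⌋ = 1 → (R',G',B') = (≈0.0431, 0.2584, 0.0)
RGB = ((R'+m)×255, (G'+m)×255, (B'+m)×255) = (146.336, 201.246, 135.354)
Round half up → RGB(146, 201, 135)


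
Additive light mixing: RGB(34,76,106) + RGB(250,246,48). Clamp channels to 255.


Additive: each channel = min(255, C₁+C₂)
R: 34+250 = 284 → 255
G: 76+246 = 322 → 255
B: 106+48 = 154 → 154
= RGB(255, 255, 154)


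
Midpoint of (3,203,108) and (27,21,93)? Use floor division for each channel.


Midpoint: each channel = ⌊(C₁+C₂)/2⌋
R: ⌊(3+27)/2⌋ = 15
G: ⌊(203+21)/2⌋ = 112
B: ⌊(108+93)/2⌋ = 100
= RGB(15, 112, 100)


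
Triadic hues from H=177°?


Triadic: equally spaced at 120° intervals
H1 = 177°
H2 = (177 + 120) mod 360 = 297°
H3 = (177 + 240) mod 360 = 57°
Triadic = 177°, 297°, 57°


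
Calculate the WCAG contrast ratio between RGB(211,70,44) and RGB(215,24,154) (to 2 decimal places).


Linearize each sRGB channel c=v/255: c/12.92 if c ≤ 0.04045 else ((c+0.055)/1.055)^2.4
L = 0.2126×R_lin + 0.7152×G_lin + 0.0722×B_lin
Color 1 (211,70,44):
  R=211: 211/255≈0.8275 > 0.04045 → ((0.8275+0.055)/1.055)^2.4 ≈ 0.65141
  G=70: 70/255≈0.2745 > 0.04045 → ((0.2745+0.055)/1.055)^2.4 ≈ 0.06125
  B=44: 44/255≈0.1725 > 0.04045 → ((0.1725+0.055)/1.055)^2.4 ≈ 0.02519
  L1 = 0.2126×0.65141 + 0.7152×0.06125 + 0.0722×0.02519 ≈ 0.18411
Color 2 (215,24,154):
  R=215: 215/255≈0.8431 > 0.04045 → ((0.8431+0.055)/1.055)^2.4 ≈ 0.67954
  G=24: 24/255≈0.0941 > 0.04045 → ((0.0941+0.055)/1.055)^2.4 ≈ 0.00913
  B=154: 154/255≈0.6039 > 0.04045 → ((0.6039+0.055)/1.055)^2.4 ≈ 0.32314
  L2 = 0.2126×0.67954 + 0.7152×0.00913 + 0.0722×0.32314 ≈ 0.17433
Lighter = 0.18411, Darker = 0.17433
Ratio = (L_lighter + 0.05) / (L_darker + 0.05)
Ratio = (0.18411 + 0.05) / (0.17433 + 0.05) = 0.23411 / 0.22433 ≈ 1.0436
Ratio ≈ 1.04:1


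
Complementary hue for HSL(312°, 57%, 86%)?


Complement = opposite side of color wheel = hue + 180°
H' = (312 + 180) mod 360 = 132°
S and L unchanged.
= HSL(132°, 57%, 86%)


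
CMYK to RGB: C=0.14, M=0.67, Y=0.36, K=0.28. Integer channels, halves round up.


R = 255 × (1-C) × (1-K) = 255 × 0.86 × 0.72 = 157.896 → 158
G = 255 × (1-M) × (1-K) = 255 × 0.33 × 0.72 = 60.588 → 61
B = 255 × (1-Y) × (1-K) = 255 × 0.64 × 0.72 = 117.504 → 118
= RGB(158, 61, 118)


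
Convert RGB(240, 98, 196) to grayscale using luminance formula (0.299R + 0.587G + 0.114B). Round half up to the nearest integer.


Gray = 0.299×R + 0.587×G + 0.114×B
Gray = 0.299×240 + 0.587×98 + 0.114×196
Gray = 71.760 + 57.526 + 22.344
Gray = 151.630 → round half up → 152
Gray = 152


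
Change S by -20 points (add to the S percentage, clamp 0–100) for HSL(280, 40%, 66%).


Original S = 40%
Adjustment = -20 percentage points
New S = 40 + (-20) = 20
Clamp to [0, 100] → 20
= HSL(280°, 20%, 66%)


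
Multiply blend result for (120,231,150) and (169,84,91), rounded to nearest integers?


Multiply: C = A×B/255, rounded to nearest integer
R: 120×169/255 = 20280/255 ≈ 79.529 → 80
G: 231×84/255 = 19404/255 ≈ 76.094 → 76
B: 150×91/255 = 13650/255 ≈ 53.529 → 54
= RGB(80, 76, 54)


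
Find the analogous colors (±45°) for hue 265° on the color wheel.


Base hue: 265°
Left analog: (265 - 45) mod 360 = 220°
Right analog: (265 + 45) mod 360 = 310°
Analogous hues = 220° and 310°


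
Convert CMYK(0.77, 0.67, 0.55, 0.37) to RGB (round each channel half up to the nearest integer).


R = 255 × (1-C) × (1-K) = 255 × 0.23 × 0.63 = 36.9495 → 37
G = 255 × (1-M) × (1-K) = 255 × 0.33 × 0.63 = 53.0145 → 53
B = 255 × (1-Y) × (1-K) = 255 × 0.45 × 0.63 = 72.2925 → 72
= RGB(37, 53, 72)


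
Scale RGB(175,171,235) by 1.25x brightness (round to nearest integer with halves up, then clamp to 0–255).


Multiply each channel by 1.25, round half up, clamp to [0, 255]
R: 175×1.25 = 218.75 → round → 219
G: 171×1.25 = 213.75 → round → 214
B: 235×1.25 = 293.75 → round → 294 → clamp → 255
= RGB(219, 214, 255)


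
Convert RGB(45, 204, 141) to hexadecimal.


R = 45 → 2D (hex)
G = 204 → CC (hex)
B = 141 → 8D (hex)
Hex = #2DCC8D


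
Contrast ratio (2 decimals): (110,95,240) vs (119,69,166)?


Linearize each sRGB channel c=v/255: c/12.92 if c ≤ 0.04045 else ((c+0.055)/1.055)^2.4
L = 0.2126×R_lin + 0.7152×G_lin + 0.0722×B_lin
Color 1 (110,95,240):
  R=110: 110/255≈0.4314 > 0.04045 → ((0.4314+0.055)/1.055)^2.4 ≈ 0.15593
  G=95: 95/255≈0.3725 > 0.04045 → ((0.3725+0.055)/1.055)^2.4 ≈ 0.11444
  B=240: 240/255≈0.9412 > 0.04045 → ((0.9412+0.055)/1.055)^2.4 ≈ 0.87137
  L1 = 0.2126×0.15593 + 0.7152×0.11444 + 0.0722×0.87137 ≈ 0.17791
Color 2 (119,69,166):
  R=119: 119/255≈0.4667 > 0.04045 → ((0.4667+0.055)/1.055)^2.4 ≈ 0.18447
  G=69: 69/255≈0.2706 > 0.04045 → ((0.2706+0.055)/1.055)^2.4 ≈ 0.05951
  B=166: 166/255≈0.6510 > 0.04045 → ((0.6510+0.055)/1.055)^2.4 ≈ 0.38133
  L2 = 0.2126×0.18447 + 0.7152×0.05951 + 0.0722×0.38133 ≈ 0.10931
Lighter = 0.17791, Darker = 0.10931
Ratio = (L_lighter + 0.05) / (L_darker + 0.05)
Ratio = (0.17791 + 0.05) / (0.10931 + 0.05) = 0.22791 / 0.15931 ≈ 1.4306
Ratio ≈ 1.43:1


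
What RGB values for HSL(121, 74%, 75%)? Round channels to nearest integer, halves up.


H=121°, S=0.74, L=0.75
C = (1-|2L-1|)×S = (1-|0.50|)×0.74 = 0.37
H' = H/60 = 121/60 ≈ 2.0167; X = C×(1-|H' mod 2 - 1|) ≈ 0.0062
m = L - C/2 = 0.75 - 0.185 = 0.565
Sector ⌊H'⌋ = 2 → (R',G',B') = (0.0, 0.37, ≈0.0062)
RGB = ((R'+m)×255, (G'+m)×255, (B'+m)×255) = (144.075, 238.425, 145.6475)
Round half up → RGB(144, 238, 146)


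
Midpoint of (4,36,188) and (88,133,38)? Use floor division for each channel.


Midpoint: each channel = ⌊(C₁+C₂)/2⌋
R: ⌊(4+88)/2⌋ = 46
G: ⌊(36+133)/2⌋ = 84
B: ⌊(188+38)/2⌋ = 113
= RGB(46, 84, 113)


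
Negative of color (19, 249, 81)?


Invert: (255-R, 255-G, 255-B)
R: 255-19 = 236
G: 255-249 = 6
B: 255-81 = 174
= RGB(236, 6, 174)


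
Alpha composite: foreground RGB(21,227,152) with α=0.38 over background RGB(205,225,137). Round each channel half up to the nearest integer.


C = α×F + (1-α)×B, with 1-α = 0.62
R: 0.38×21 + 0.62×205 = 7.98 + 127.10 = 135.08 → 135
G: 0.38×227 + 0.62×225 = 86.26 + 139.50 = 225.76 → 226
B: 0.38×152 + 0.62×137 = 57.76 + 84.94 = 142.70 → 143
= RGB(135, 226, 143)


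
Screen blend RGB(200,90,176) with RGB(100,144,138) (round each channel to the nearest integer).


Screen: C = 255 - (255-A)×(255-B)/255, rounded to nearest integer
R: 255 - (255-200)×(255-100)/255 = 255 - 8525/255 ≈ 255 - 33.431 = 221.569 → 222
G: 255 - (255-90)×(255-144)/255 = 255 - 18315/255 ≈ 255 - 71.824 = 183.176 → 183
B: 255 - (255-176)×(255-138)/255 = 255 - 9243/255 ≈ 255 - 36.247 = 218.753 → 219
= RGB(222, 183, 219)


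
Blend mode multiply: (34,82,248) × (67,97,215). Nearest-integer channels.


Multiply: C = A×B/255, rounded to nearest integer
R: 34×67/255 = 2278/255 ≈ 8.933 → 9
G: 82×97/255 = 7954/255 ≈ 31.192 → 31
B: 248×215/255 = 53320/255 ≈ 209.098 → 209
= RGB(9, 31, 209)


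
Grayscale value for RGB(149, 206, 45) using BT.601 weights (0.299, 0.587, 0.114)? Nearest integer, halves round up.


Gray = 0.299×R + 0.587×G + 0.114×B
Gray = 0.299×149 + 0.587×206 + 0.114×45
Gray = 44.551 + 120.922 + 5.130
Gray = 170.603 → round half up → 171
Gray = 171


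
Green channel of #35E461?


Color: #35E461
R = 35 = 53
G = E4 = 228
B = 61 = 97
Green = 228


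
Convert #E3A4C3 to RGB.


E3 → 227 (R)
A4 → 164 (G)
C3 → 195 (B)
= RGB(227, 164, 195)


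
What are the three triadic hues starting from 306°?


Triadic: equally spaced at 120° intervals
H1 = 306°
H2 = (306 + 120) mod 360 = 66°
H3 = (306 + 240) mod 360 = 186°
Triadic = 306°, 66°, 186°


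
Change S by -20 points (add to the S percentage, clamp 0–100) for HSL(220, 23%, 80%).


Original S = 23%
Adjustment = -20 percentage points
New S = 23 + (-20) = 3
Clamp to [0, 100] → 3
= HSL(220°, 3%, 80%)


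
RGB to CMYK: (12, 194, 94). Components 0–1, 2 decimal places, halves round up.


R'=12/255≈0.0471, G'=194/255≈0.7608, B'=94/255≈0.3686
K = 1 - max(R',G',B') = 1 - 194/255 = 61/255 = 0.23921… → 0.24
(1-R'-K)/(1-K) simplifies to (max-R)/max with max = 194:
C = (194-12)/194 = 182/194 = 0.93814… → 0.94
M = (194-194)/194 = 0/194 = 0 → 0.00
Y = (194-94)/194 = 100/194 = 0.51546… → 0.52
= CMYK(0.94, 0.00, 0.52, 0.24)


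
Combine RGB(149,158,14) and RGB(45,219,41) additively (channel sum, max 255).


Additive: each channel = min(255, C₁+C₂)
R: 149+45 = 194 → 194
G: 158+219 = 377 → 255
B: 14+41 = 55 → 55
= RGB(194, 255, 55)


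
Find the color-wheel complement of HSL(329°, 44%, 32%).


Complement = opposite side of color wheel = hue + 180°
H' = (329 + 180) mod 360 = 149°
S and L unchanged.
= HSL(149°, 44%, 32%)


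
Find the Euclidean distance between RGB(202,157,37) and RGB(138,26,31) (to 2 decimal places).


d = √[(R₁-R₂)² + (G₁-G₂)² + (B₁-B₂)²]
d = √[(202-138)² + (157-26)² + (37-31)²]
d = √[4096 + 17161 + 36]
d = √21293
d ≈ 145.92


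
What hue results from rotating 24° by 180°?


New hue = (H + rotation) mod 360
New hue = (24 + 180) mod 360
= 204 mod 360
= 204°


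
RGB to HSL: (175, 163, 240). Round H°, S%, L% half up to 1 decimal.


Normalize: R'=175/255≈0.6863, G'=163/255≈0.6392, B'=240/255≈0.9412
Max=240/255, Min=163/255, Δ=Max-Min=77/255
L = (Max+Min)/2 = (240+163)/510 = 403/510 = 0.79019… → L = 79.0%
L > 0.5 → S = Δ/(2-Max-Min) = 77/(510-240-163) = 77/107 = 0.71962… → S = 72.0%
(the 1/255 factors cancel in S and H, so raw channel differences can be used)
Max is B' → H = 60 × ((R-G)/Δ + 4) = 60 × ((175-163)/77 + 4)
  12/77 + 4 = 0.1558… + 4 = 4.1558…
  H = 60 × 4.1558… = 249.350…° → H = 249.4°
= HSL(249.4°, 72.0%, 79.0%)


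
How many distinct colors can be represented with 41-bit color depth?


Colors = 2^bits = 2^41
= 2,199,023,255,552 colors


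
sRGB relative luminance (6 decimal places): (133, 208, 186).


Linearize each channel (sRGB transfer function): c = v/255; c_lin = c/12.92 if c ≤ 0.04045, else ((c+0.055)/1.055)^2.4
  R: 133/255 ≈ 0.521569 > 0.04045 → ((0.521569+0.055)/1.055)^2.4 ≈ 0.234551
  G: 208/255 ≈ 0.815686 > 0.04045 → ((0.815686+0.055)/1.055)^2.4 ≈ 0.630757
  B: 186/255 ≈ 0.729412 > 0.04045 → ((0.729412+0.055)/1.055)^2.4 ≈ 0.491021
R_lin = 0.234551, G_lin = 0.630757, B_lin = 0.491021
L = 0.2126×R + 0.7152×G + 0.0722×B
L = 0.2126×0.234551 + 0.7152×0.630757 + 0.0722×0.491021
L ≈ 0.536435


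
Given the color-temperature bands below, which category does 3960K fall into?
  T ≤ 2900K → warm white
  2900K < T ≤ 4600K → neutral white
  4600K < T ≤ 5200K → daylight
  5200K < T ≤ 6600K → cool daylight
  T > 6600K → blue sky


Temperature: 3960K
2900K < 3960K ≤ 4600K → neutral white
Classification: neutral white


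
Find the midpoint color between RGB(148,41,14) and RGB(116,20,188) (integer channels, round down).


Midpoint: each channel = ⌊(C₁+C₂)/2⌋
R: ⌊(148+116)/2⌋ = 132
G: ⌊(41+20)/2⌋ = 30
B: ⌊(14+188)/2⌋ = 101
= RGB(132, 30, 101)


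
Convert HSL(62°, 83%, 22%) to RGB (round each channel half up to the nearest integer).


H=62°, S=0.83, L=0.22
C = (1-|2L-1|)×S = (1-|-0.56|)×0.83 = 0.3652
H' = H/60 = 62/60 ≈ 1.0333; X = C×(1-|H' mod 2 - 1|) ≈ 0.3530
m = L - C/2 = 0.22 - 0.1826 = 0.0374
Sector ⌊H'⌋ = 1 → (R',G',B') = (≈0.3530, 0.3652, 0.0)
RGB = ((R'+m)×255, (G'+m)×255, (B'+m)×255) = (99.5588, 102.663, 9.537)
Round half up → RGB(100, 103, 10)


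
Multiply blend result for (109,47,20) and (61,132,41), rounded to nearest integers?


Multiply: C = A×B/255, rounded to nearest integer
R: 109×61/255 = 6649/255 ≈ 26.075 → 26
G: 47×132/255 = 6204/255 ≈ 24.329 → 24
B: 20×41/255 = 820/255 ≈ 3.216 → 3
= RGB(26, 24, 3)


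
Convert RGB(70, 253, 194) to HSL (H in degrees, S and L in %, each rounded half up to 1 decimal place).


Normalize: R'=70/255≈0.2745, G'=253/255≈0.9922, B'=194/255≈0.7608
Max=253/255, Min=70/255, Δ=Max-Min=183/255
L = (Max+Min)/2 = (253+70)/510 = 323/510 = 0.63333… → L = 63.3%
L > 0.5 → S = Δ/(2-Max-Min) = 183/(510-253-70) = 183/187 = 0.97860… → S = 97.9%
(the 1/255 factors cancel in S and H, so raw channel differences can be used)
Max is G' → H = 60 × ((B-R)/Δ + 2) = 60 × ((194-70)/183 + 2)
  124/183 + 2 = 0.6775… + 2 = 2.6775…
  H = 60 × 2.6775… = 160.655…° → H = 160.7°
= HSL(160.7°, 97.9%, 63.3%)


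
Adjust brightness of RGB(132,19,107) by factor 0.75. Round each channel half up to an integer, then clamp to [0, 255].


Multiply each channel by 0.75, round half up, clamp to [0, 255]
R: 132×0.75 = 99
G: 19×0.75 = 14.25 → round → 14
B: 107×0.75 = 80.25 → round → 80
= RGB(99, 14, 80)


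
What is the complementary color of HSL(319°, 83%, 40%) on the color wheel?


Complement = opposite side of color wheel = hue + 180°
H' = (319 + 180) mod 360 = 139°
S and L unchanged.
= HSL(139°, 83%, 40%)


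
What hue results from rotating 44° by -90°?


New hue = (H + rotation) mod 360
New hue = (44 -90) mod 360
= -46 mod 360
= 314°


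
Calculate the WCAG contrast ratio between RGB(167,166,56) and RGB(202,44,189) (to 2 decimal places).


Linearize each sRGB channel c=v/255: c/12.92 if c ≤ 0.04045 else ((c+0.055)/1.055)^2.4
L = 0.2126×R_lin + 0.7152×G_lin + 0.0722×B_lin
Color 1 (167,166,56):
  R=167: 167/255≈0.6549 > 0.04045 → ((0.6549+0.055)/1.055)^2.4 ≈ 0.38643
  G=166: 166/255≈0.6510 > 0.04045 → ((0.6510+0.055)/1.055)^2.4 ≈ 0.38133
  B=56: 56/255≈0.2196 > 0.04045 → ((0.2196+0.055)/1.055)^2.4 ≈ 0.03955
  L1 = 0.2126×0.38643 + 0.7152×0.38133 + 0.0722×0.03955 ≈ 0.35773
Color 2 (202,44,189):
  R=202: 202/255≈0.7922 > 0.04045 → ((0.7922+0.055)/1.055)^2.4 ≈ 0.59062
  G=44: 44/255≈0.1725 > 0.04045 → ((0.1725+0.055)/1.055)^2.4 ≈ 0.02519
  B=189: 189/255≈0.7412 > 0.04045 → ((0.7412+0.055)/1.055)^2.4 ≈ 0.50888
  L2 = 0.2126×0.59062 + 0.7152×0.02519 + 0.0722×0.50888 ≈ 0.18032
Lighter = 0.35773, Darker = 0.18032
Ratio = (L_lighter + 0.05) / (L_darker + 0.05)
Ratio = (0.35773 + 0.05) / (0.18032 + 0.05) = 0.40773 / 0.23032 ≈ 1.7703
Ratio ≈ 1.77:1


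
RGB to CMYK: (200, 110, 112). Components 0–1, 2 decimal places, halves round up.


R'=200/255≈0.7843, G'=110/255≈0.4314, B'=112/255≈0.4392
K = 1 - max(R',G',B') = 1 - 200/255 = 55/255 = 0.21568… → 0.22
(1-R'-K)/(1-K) simplifies to (max-R)/max with max = 200:
C = (200-200)/200 = 0/200 = 0 → 0.00
M = (200-110)/200 = 90/200 = 0.45 → 0.45
Y = (200-112)/200 = 88/200 = 0.44 → 0.44
= CMYK(0.00, 0.45, 0.44, 0.22)


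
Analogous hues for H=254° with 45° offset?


Base hue: 254°
Left analog: (254 - 45) mod 360 = 209°
Right analog: (254 + 45) mod 360 = 299°
Analogous hues = 209° and 299°


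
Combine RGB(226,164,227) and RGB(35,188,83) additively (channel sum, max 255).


Additive: each channel = min(255, C₁+C₂)
R: 226+35 = 261 → 255
G: 164+188 = 352 → 255
B: 227+83 = 310 → 255
= RGB(255, 255, 255)


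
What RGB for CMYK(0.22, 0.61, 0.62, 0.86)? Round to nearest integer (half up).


R = 255 × (1-C) × (1-K) = 255 × 0.78 × 0.14 = 27.846 → 28
G = 255 × (1-M) × (1-K) = 255 × 0.39 × 0.14 = 13.923 → 14
B = 255 × (1-Y) × (1-K) = 255 × 0.38 × 0.14 = 13.566 → 14
= RGB(28, 14, 14)


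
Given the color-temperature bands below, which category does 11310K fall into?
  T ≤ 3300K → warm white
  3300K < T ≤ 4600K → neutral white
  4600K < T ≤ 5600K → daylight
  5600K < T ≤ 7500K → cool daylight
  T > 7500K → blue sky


Temperature: 11310K
11310K > 7500K → blue sky
Classification: blue sky


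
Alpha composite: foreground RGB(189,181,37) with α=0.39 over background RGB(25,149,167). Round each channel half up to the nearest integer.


C = α×F + (1-α)×B, with 1-α = 0.61
R: 0.39×189 + 0.61×25 = 73.71 + 15.25 = 88.96 → 89
G: 0.39×181 + 0.61×149 = 70.59 + 90.89 = 161.48 → 161
B: 0.39×37 + 0.61×167 = 14.43 + 101.87 = 116.30 → 116
= RGB(89, 161, 116)


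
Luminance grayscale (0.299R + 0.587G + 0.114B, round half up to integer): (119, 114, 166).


Gray = 0.299×R + 0.587×G + 0.114×B
Gray = 0.299×119 + 0.587×114 + 0.114×166
Gray = 35.581 + 66.918 + 18.924
Gray = 121.423 → round half up → 121
Gray = 121


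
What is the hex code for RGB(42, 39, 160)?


R = 42 → 2A (hex)
G = 39 → 27 (hex)
B = 160 → A0 (hex)
Hex = #2A27A0


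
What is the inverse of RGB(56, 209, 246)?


Invert: (255-R, 255-G, 255-B)
R: 255-56 = 199
G: 255-209 = 46
B: 255-246 = 9
= RGB(199, 46, 9)


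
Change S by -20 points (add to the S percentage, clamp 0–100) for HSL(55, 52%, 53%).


Original S = 52%
Adjustment = -20 percentage points
New S = 52 + (-20) = 32
Clamp to [0, 100] → 32
= HSL(55°, 32%, 53%)


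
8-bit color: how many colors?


Colors = 2^bits = 2^8
= 256 colors


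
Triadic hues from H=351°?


Triadic: equally spaced at 120° intervals
H1 = 351°
H2 = (351 + 120) mod 360 = 111°
H3 = (351 + 240) mod 360 = 231°
Triadic = 351°, 111°, 231°


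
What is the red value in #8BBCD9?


Color: #8BBCD9
R = 8B = 139
G = BC = 188
B = D9 = 217
Red = 139


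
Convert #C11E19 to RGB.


C1 → 193 (R)
1E → 30 (G)
19 → 25 (B)
= RGB(193, 30, 25)


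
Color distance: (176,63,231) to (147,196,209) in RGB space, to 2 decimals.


d = √[(R₁-R₂)² + (G₁-G₂)² + (B₁-B₂)²]
d = √[(176-147)² + (63-196)² + (231-209)²]
d = √[841 + 17689 + 484]
d = √19014
d ≈ 137.89


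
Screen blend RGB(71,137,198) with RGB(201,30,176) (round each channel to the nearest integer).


Screen: C = 255 - (255-A)×(255-B)/255, rounded to nearest integer
R: 255 - (255-71)×(255-201)/255 = 255 - 9936/255 ≈ 255 - 38.965 = 216.035 → 216
G: 255 - (255-137)×(255-30)/255 = 255 - 26550/255 ≈ 255 - 104.118 = 150.882 → 151
B: 255 - (255-198)×(255-176)/255 = 255 - 4503/255 ≈ 255 - 17.659 = 237.341 → 237
= RGB(216, 151, 237)


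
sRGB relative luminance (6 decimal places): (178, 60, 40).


Linearize each channel (sRGB transfer function): c = v/255; c_lin = c/12.92 if c ≤ 0.04045, else ((c+0.055)/1.055)^2.4
  R: 178/255 ≈ 0.698039 > 0.04045 → ((0.698039+0.055)/1.055)^2.4 ≈ 0.445201
  G: 60/255 ≈ 0.235294 > 0.04045 → ((0.235294+0.055)/1.055)^2.4 ≈ 0.045186
  B: 40/255 ≈ 0.156863 > 0.04045 → ((0.156863+0.055)/1.055)^2.4 ≈ 0.021219
R_lin = 0.445201, G_lin = 0.045186, B_lin = 0.021219
L = 0.2126×R + 0.7152×G + 0.0722×B
L = 0.2126×0.445201 + 0.7152×0.045186 + 0.0722×0.021219
L ≈ 0.128499


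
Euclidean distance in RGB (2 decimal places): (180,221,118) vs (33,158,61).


d = √[(R₁-R₂)² + (G₁-G₂)² + (B₁-B₂)²]
d = √[(180-33)² + (221-158)² + (118-61)²]
d = √[21609 + 3969 + 3249]
d = √28827
d ≈ 169.79


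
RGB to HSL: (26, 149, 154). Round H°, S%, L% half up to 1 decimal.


Normalize: R'=26/255≈0.1020, G'=149/255≈0.5843, B'=154/255≈0.6039
Max=154/255, Min=26/255, Δ=Max-Min=128/255
L = (Max+Min)/2 = (154+26)/510 = 180/510 = 0.35294… → L = 35.3%
L ≤ 0.5 → S = Δ/(Max+Min) = 128/(154+26) = 128/180 = 0.71111… → S = 71.1%
(the 1/255 factors cancel in S and H, so raw channel differences can be used)
Max is B' → H = 60 × ((R-G)/Δ + 4) = 60 × ((26-149)/128 + 4)
  -123/128 + 4 = -0.9609… + 4 = 3.0390…
  H = 60 × 3.0390… = 182.343…° → H = 182.3°
= HSL(182.3°, 71.1%, 35.3%)


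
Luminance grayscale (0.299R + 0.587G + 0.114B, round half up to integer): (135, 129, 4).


Gray = 0.299×R + 0.587×G + 0.114×B
Gray = 0.299×135 + 0.587×129 + 0.114×4
Gray = 40.365 + 75.723 + 0.456
Gray = 116.544 → round half up → 117
Gray = 117


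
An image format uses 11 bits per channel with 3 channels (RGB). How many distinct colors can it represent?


Total bits = 11 bits/channel × 3 channels = 33 bits
Distinct colors = 2^33
= 8,589,934,592 colors


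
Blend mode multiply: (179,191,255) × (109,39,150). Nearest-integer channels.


Multiply: C = A×B/255, rounded to nearest integer
R: 179×109/255 = 19511/255 ≈ 76.514 → 77
G: 191×39/255 = 7449/255 ≈ 29.212 → 29
B: 255×150/255 = 38250/255 ≈ 150.000 → 150
= RGB(77, 29, 150)


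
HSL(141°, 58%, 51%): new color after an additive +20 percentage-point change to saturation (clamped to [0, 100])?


Original S = 58%
Adjustment = +20 percentage points
New S = 58 + (20) = 78
Clamp to [0, 100] → 78
= HSL(141°, 78%, 51%)


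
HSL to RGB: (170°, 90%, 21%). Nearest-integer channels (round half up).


H=170°, S=0.90, L=0.21
C = (1-|2L-1|)×S = (1-|-0.58|)×0.90 = 0.378
H' = H/60 = 170/60 ≈ 2.8333; X = C×(1-|H' mod 2 - 1|) = 0.315
m = L - C/2 = 0.21 - 0.189 = 0.021
Sector ⌊H'⌋ = 2 → (R',G',B') = (0.0, 0.378, 0.315)
RGB = ((R'+m)×255, (G'+m)×255, (B'+m)×255) = (5.355, 101.745, 85.68)
Round half up → RGB(5, 102, 86)


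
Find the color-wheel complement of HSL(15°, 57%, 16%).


Complement = opposite side of color wheel = hue + 180°
H' = (15 + 180) mod 360 = 195°
S and L unchanged.
= HSL(195°, 57%, 16%)


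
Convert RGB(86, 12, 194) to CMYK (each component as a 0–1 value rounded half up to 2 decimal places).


R'=86/255≈0.3373, G'=12/255≈0.0471, B'=194/255≈0.7608
K = 1 - max(R',G',B') = 1 - 194/255 = 61/255 = 0.23921… → 0.24
(1-R'-K)/(1-K) simplifies to (max-R)/max with max = 194:
C = (194-86)/194 = 108/194 = 0.55670… → 0.56
M = (194-12)/194 = 182/194 = 0.93814… → 0.94
Y = (194-194)/194 = 0/194 = 0 → 0.00
= CMYK(0.56, 0.94, 0.00, 0.24)


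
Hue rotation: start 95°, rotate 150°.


New hue = (H + rotation) mod 360
New hue = (95 + 150) mod 360
= 245 mod 360
= 245°


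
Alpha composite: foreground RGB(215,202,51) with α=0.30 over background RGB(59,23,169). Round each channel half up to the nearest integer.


C = α×F + (1-α)×B, with 1-α = 0.70
R: 0.30×215 + 0.70×59 = 64.50 + 41.30 = 105.80 → 106
G: 0.30×202 + 0.70×23 = 60.60 + 16.10 = 76.70 → 77
B: 0.30×51 + 0.70×169 = 15.30 + 118.30 = 133.60 → 134
= RGB(106, 77, 134)


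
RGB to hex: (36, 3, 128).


R = 36 → 24 (hex)
G = 3 → 03 (hex)
B = 128 → 80 (hex)
Hex = #240380


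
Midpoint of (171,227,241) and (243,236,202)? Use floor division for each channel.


Midpoint: each channel = ⌊(C₁+C₂)/2⌋
R: ⌊(171+243)/2⌋ = 207
G: ⌊(227+236)/2⌋ = 231
B: ⌊(241+202)/2⌋ = 221
= RGB(207, 231, 221)


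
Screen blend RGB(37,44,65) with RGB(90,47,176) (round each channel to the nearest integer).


Screen: C = 255 - (255-A)×(255-B)/255, rounded to nearest integer
R: 255 - (255-37)×(255-90)/255 = 255 - 35970/255 ≈ 255 - 141.059 = 113.941 → 114
G: 255 - (255-44)×(255-47)/255 = 255 - 43888/255 ≈ 255 - 172.110 = 82.890 → 83
B: 255 - (255-65)×(255-176)/255 = 255 - 15010/255 ≈ 255 - 58.863 = 196.137 → 196
= RGB(114, 83, 196)


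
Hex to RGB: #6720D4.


67 → 103 (R)
20 → 32 (G)
D4 → 212 (B)
= RGB(103, 32, 212)


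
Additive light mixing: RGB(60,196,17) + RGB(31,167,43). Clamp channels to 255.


Additive: each channel = min(255, C₁+C₂)
R: 60+31 = 91 → 91
G: 196+167 = 363 → 255
B: 17+43 = 60 → 60
= RGB(91, 255, 60)


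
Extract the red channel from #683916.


Color: #683916
R = 68 = 104
G = 39 = 57
B = 16 = 22
Red = 104


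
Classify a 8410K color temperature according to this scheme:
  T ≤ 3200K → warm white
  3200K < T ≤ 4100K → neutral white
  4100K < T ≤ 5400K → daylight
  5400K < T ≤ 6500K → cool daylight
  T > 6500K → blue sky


Temperature: 8410K
8410K > 6500K → blue sky
Classification: blue sky


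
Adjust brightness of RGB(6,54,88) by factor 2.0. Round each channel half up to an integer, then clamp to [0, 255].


Multiply each channel by 2.0, round half up, clamp to [0, 255]
R: 6×2.0 = 12
G: 54×2.0 = 108
B: 88×2.0 = 176
= RGB(12, 108, 176)


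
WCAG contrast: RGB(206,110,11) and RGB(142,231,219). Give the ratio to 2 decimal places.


Linearize each sRGB channel c=v/255: c/12.92 if c ≤ 0.04045 else ((c+0.055)/1.055)^2.4
L = 0.2126×R_lin + 0.7152×G_lin + 0.0722×B_lin
Color 1 (206,110,11):
  R=206: 206/255≈0.8078 > 0.04045 → ((0.8078+0.055)/1.055)^2.4 ≈ 0.61721
  G=110: 110/255≈0.4314 > 0.04045 → ((0.4314+0.055)/1.055)^2.4 ≈ 0.15593
  B=11: 11/255≈0.0431 > 0.04045 → ((0.0431+0.055)/1.055)^2.4 ≈ 0.00335
  L1 = 0.2126×0.61721 + 0.7152×0.15593 + 0.0722×0.00335 ≈ 0.24298
Color 2 (142,231,219):
  R=142: 142/255≈0.5569 > 0.04045 → ((0.5569+0.055)/1.055)^2.4 ≈ 0.27050
  G=231: 231/255≈0.9059 > 0.04045 → ((0.9059+0.055)/1.055)^2.4 ≈ 0.79910
  B=219: 219/255≈0.8588 > 0.04045 → ((0.8588+0.055)/1.055)^2.4 ≈ 0.70838
  L2 = 0.2126×0.27050 + 0.7152×0.79910 + 0.0722×0.70838 ≈ 0.68017
Lighter = 0.68017, Darker = 0.24298
Ratio = (L_lighter + 0.05) / (L_darker + 0.05)
Ratio = (0.68017 + 0.05) / (0.24298 + 0.05) = 0.73017 / 0.29298 ≈ 2.4922
Ratio ≈ 2.49:1


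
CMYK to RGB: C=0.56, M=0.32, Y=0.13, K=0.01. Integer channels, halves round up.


R = 255 × (1-C) × (1-K) = 255 × 0.44 × 0.99 = 111.078 → 111
G = 255 × (1-M) × (1-K) = 255 × 0.68 × 0.99 = 171.666 → 172
B = 255 × (1-Y) × (1-K) = 255 × 0.87 × 0.99 = 219.6315 → 220
= RGB(111, 172, 220)


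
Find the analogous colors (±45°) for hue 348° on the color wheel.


Base hue: 348°
Left analog: (348 - 45) mod 360 = 303°
Right analog: (348 + 45) mod 360 = 33°
Analogous hues = 303° and 33°


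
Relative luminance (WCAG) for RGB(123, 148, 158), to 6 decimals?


Linearize each channel (sRGB transfer function): c = v/255; c_lin = c/12.92 if c ≤ 0.04045, else ((c+0.055)/1.055)^2.4
  R: 123/255 ≈ 0.482353 > 0.04045 → ((0.482353+0.055)/1.055)^2.4 ≈ 0.198069
  G: 148/255 ≈ 0.580392 > 0.04045 → ((0.580392+0.055)/1.055)^2.4 ≈ 0.296138
  B: 158/255 ≈ 0.619608 > 0.04045 → ((0.619608+0.055)/1.055)^2.4 ≈ 0.341914
R_lin = 0.198069, G_lin = 0.296138, B_lin = 0.341914
L = 0.2126×R + 0.7152×G + 0.0722×B
L = 0.2126×0.198069 + 0.7152×0.296138 + 0.0722×0.341914
L ≈ 0.278594


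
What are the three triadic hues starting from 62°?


Triadic: equally spaced at 120° intervals
H1 = 62°
H2 = (62 + 120) mod 360 = 182°
H3 = (62 + 240) mod 360 = 302°
Triadic = 62°, 182°, 302°


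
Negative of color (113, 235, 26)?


Invert: (255-R, 255-G, 255-B)
R: 255-113 = 142
G: 255-235 = 20
B: 255-26 = 229
= RGB(142, 20, 229)


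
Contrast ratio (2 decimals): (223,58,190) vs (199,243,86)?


Linearize each sRGB channel c=v/255: c/12.92 if c ≤ 0.04045 else ((c+0.055)/1.055)^2.4
L = 0.2126×R_lin + 0.7152×G_lin + 0.0722×B_lin
Color 1 (223,58,190):
  R=223: 223/255≈0.8745 > 0.04045 → ((0.8745+0.055)/1.055)^2.4 ≈ 0.73791
  G=58: 58/255≈0.2275 > 0.04045 → ((0.2275+0.055)/1.055)^2.4 ≈ 0.04231
  B=190: 190/255≈0.7451 > 0.04045 → ((0.7451+0.055)/1.055)^2.4 ≈ 0.51492
  L1 = 0.2126×0.73791 + 0.7152×0.04231 + 0.0722×0.51492 ≈ 0.22432
Color 2 (199,243,86):
  R=199: 199/255≈0.7804 > 0.04045 → ((0.7804+0.055)/1.055)^2.4 ≈ 0.57112
  G=243: 243/255≈0.9529 > 0.04045 → ((0.9529+0.055)/1.055)^2.4 ≈ 0.89627
  B=86: 86/255≈0.3373 > 0.04045 → ((0.3373+0.055)/1.055)^2.4 ≈ 0.09306
  L2 = 0.2126×0.57112 + 0.7152×0.89627 + 0.0722×0.09306 ≈ 0.76915
Lighter = 0.76915, Darker = 0.22432
Ratio = (L_lighter + 0.05) / (L_darker + 0.05)
Ratio = (0.76915 + 0.05) / (0.22432 + 0.05) = 0.81915 / 0.27432 ≈ 2.9861
Ratio ≈ 2.99:1


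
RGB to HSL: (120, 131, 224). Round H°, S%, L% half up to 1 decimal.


Normalize: R'=120/255≈0.4706, G'=131/255≈0.5137, B'=224/255≈0.8784
Max=224/255, Min=120/255, Δ=Max-Min=104/255
L = (Max+Min)/2 = (224+120)/510 = 344/510 = 0.67450… → L = 67.5%
L > 0.5 → S = Δ/(2-Max-Min) = 104/(510-224-120) = 104/166 = 0.62650… → S = 62.7%
(the 1/255 factors cancel in S and H, so raw channel differences can be used)
Max is B' → H = 60 × ((R-G)/Δ + 4) = 60 × ((120-131)/104 + 4)
  -11/104 + 4 = -0.1057… + 4 = 3.8942…
  H = 60 × 3.8942… = 233.653…° → H = 233.7°
= HSL(233.7°, 62.7%, 67.5%)


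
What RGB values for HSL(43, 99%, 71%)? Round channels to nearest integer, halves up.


H=43°, S=0.99, L=0.71
C = (1-|2L-1|)×S = (1-|0.42|)×0.99 = 0.5742
H' = H/60 = 43/60 ≈ 0.7167; X = C×(1-|H' mod 2 - 1|) = 0.41151
m = L - C/2 = 0.71 - 0.2871 = 0.4229
Sector ⌊H'⌋ = 0 → (R',G',B') = (0.5742, 0.41151, 0.0)
RGB = ((R'+m)×255, (G'+m)×255, (B'+m)×255) = (254.2605, 212.77455, 107.8395)
Round half up → RGB(254, 213, 108)


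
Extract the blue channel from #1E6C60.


Color: #1E6C60
R = 1E = 30
G = 6C = 108
B = 60 = 96
Blue = 96


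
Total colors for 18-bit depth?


Colors = 2^bits = 2^18
= 262,144 colors


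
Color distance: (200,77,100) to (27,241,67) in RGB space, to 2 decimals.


d = √[(R₁-R₂)² + (G₁-G₂)² + (B₁-B₂)²]
d = √[(200-27)² + (77-241)² + (100-67)²]
d = √[29929 + 26896 + 1089]
d = √57914
d ≈ 240.65


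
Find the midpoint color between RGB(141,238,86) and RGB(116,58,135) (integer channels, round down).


Midpoint: each channel = ⌊(C₁+C₂)/2⌋
R: ⌊(141+116)/2⌋ = 128
G: ⌊(238+58)/2⌋ = 148
B: ⌊(86+135)/2⌋ = 110
= RGB(128, 148, 110)


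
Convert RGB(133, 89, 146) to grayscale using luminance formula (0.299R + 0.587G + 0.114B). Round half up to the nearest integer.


Gray = 0.299×R + 0.587×G + 0.114×B
Gray = 0.299×133 + 0.587×89 + 0.114×146
Gray = 39.767 + 52.243 + 16.644
Gray = 108.654 → round half up → 109
Gray = 109


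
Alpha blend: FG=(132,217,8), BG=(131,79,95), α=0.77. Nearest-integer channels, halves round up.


C = α×F + (1-α)×B, with 1-α = 0.23
R: 0.77×132 + 0.23×131 = 101.64 + 30.13 = 131.77 → 132
G: 0.77×217 + 0.23×79 = 167.09 + 18.17 = 185.26 → 185
B: 0.77×8 + 0.23×95 = 6.16 + 21.85 = 28.01 → 28
= RGB(132, 185, 28)


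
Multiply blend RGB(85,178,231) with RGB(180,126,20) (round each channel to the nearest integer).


Multiply: C = A×B/255, rounded to nearest integer
R: 85×180/255 = 15300/255 ≈ 60.000 → 60
G: 178×126/255 = 22428/255 ≈ 87.953 → 88
B: 231×20/255 = 4620/255 ≈ 18.118 → 18
= RGB(60, 88, 18)


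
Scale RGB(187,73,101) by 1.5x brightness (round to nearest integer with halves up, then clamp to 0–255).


Multiply each channel by 1.5, round half up, clamp to [0, 255]
R: 187×1.5 = 280.5 → round → 281 → clamp → 255
G: 73×1.5 = 109.5 → round → 110
B: 101×1.5 = 151.5 → round → 152
= RGB(255, 110, 152)


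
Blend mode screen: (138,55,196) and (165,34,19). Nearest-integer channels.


Screen: C = 255 - (255-A)×(255-B)/255, rounded to nearest integer
R: 255 - (255-138)×(255-165)/255 = 255 - 10530/255 ≈ 255 - 41.294 = 213.706 → 214
G: 255 - (255-55)×(255-34)/255 = 255 - 44200/255 ≈ 255 - 173.333 = 81.667 → 82
B: 255 - (255-196)×(255-19)/255 = 255 - 13924/255 ≈ 255 - 54.604 = 200.396 → 200
= RGB(214, 82, 200)


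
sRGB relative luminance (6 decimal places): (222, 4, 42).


Linearize each channel (sRGB transfer function): c = v/255; c_lin = c/12.92 if c ≤ 0.04045, else ((c+0.055)/1.055)^2.4
  R: 222/255 ≈ 0.870588 > 0.04045 → ((0.870588+0.055)/1.055)^2.4 ≈ 0.730461
  G: 4/255 ≈ 0.015686 ≤ 0.04045 → 0.015686/12.92 ≈ 0.001214
  B: 42/255 ≈ 0.164706 > 0.04045 → ((0.164706+0.055)/1.055)^2.4 ≈ 0.023153
R_lin = 0.730461, G_lin = 0.001214, B_lin = 0.023153
L = 0.2126×R + 0.7152×G + 0.0722×B
L = 0.2126×0.730461 + 0.7152×0.001214 + 0.0722×0.023153
L ≈ 0.157836


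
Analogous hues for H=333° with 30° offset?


Base hue: 333°
Left analog: (333 - 30) mod 360 = 303°
Right analog: (333 + 30) mod 360 = 3°
Analogous hues = 303° and 3°


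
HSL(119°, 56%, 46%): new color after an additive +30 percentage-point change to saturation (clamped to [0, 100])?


Original S = 56%
Adjustment = +30 percentage points
New S = 56 + (30) = 86
Clamp to [0, 100] → 86
= HSL(119°, 86%, 46%)


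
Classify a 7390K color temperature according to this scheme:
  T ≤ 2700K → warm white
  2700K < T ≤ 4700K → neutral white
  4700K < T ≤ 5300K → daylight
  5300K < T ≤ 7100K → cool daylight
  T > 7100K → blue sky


Temperature: 7390K
7390K > 7100K → blue sky
Classification: blue sky


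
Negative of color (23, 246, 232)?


Invert: (255-R, 255-G, 255-B)
R: 255-23 = 232
G: 255-246 = 9
B: 255-232 = 23
= RGB(232, 9, 23)


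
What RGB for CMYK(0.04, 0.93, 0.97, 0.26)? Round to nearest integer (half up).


R = 255 × (1-C) × (1-K) = 255 × 0.96 × 0.74 = 181.152 → 181
G = 255 × (1-M) × (1-K) = 255 × 0.07 × 0.74 = 13.209 → 13
B = 255 × (1-Y) × (1-K) = 255 × 0.03 × 0.74 = 5.661 → 6
= RGB(181, 13, 6)


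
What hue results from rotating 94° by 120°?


New hue = (H + rotation) mod 360
New hue = (94 + 120) mod 360
= 214 mod 360
= 214°


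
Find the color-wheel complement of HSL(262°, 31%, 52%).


Complement = opposite side of color wheel = hue + 180°
H' = (262 + 180) mod 360 = 82°
S and L unchanged.
= HSL(82°, 31%, 52%)


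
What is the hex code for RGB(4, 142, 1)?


R = 4 → 04 (hex)
G = 142 → 8E (hex)
B = 1 → 01 (hex)
Hex = #048E01


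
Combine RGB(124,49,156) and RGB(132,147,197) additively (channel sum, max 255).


Additive: each channel = min(255, C₁+C₂)
R: 124+132 = 256 → 255
G: 49+147 = 196 → 196
B: 156+197 = 353 → 255
= RGB(255, 196, 255)


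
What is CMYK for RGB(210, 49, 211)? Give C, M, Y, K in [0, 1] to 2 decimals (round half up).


R'=210/255≈0.8235, G'=49/255≈0.1922, B'=211/255≈0.8275
K = 1 - max(R',G',B') = 1 - 211/255 = 44/255 = 0.17254… → 0.17
(1-R'-K)/(1-K) simplifies to (max-R)/max with max = 211:
C = (211-210)/211 = 1/211 = 0.00473… → 0.00
M = (211-49)/211 = 162/211 = 0.76777… → 0.77
Y = (211-211)/211 = 0/211 = 0 → 0.00
= CMYK(0.00, 0.77, 0.00, 0.17)


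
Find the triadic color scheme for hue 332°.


Triadic: equally spaced at 120° intervals
H1 = 332°
H2 = (332 + 120) mod 360 = 92°
H3 = (332 + 240) mod 360 = 212°
Triadic = 332°, 92°, 212°


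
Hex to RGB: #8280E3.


82 → 130 (R)
80 → 128 (G)
E3 → 227 (B)
= RGB(130, 128, 227)


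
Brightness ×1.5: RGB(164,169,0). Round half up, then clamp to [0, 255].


Multiply each channel by 1.5, round half up, clamp to [0, 255]
R: 164×1.5 = 246
G: 169×1.5 = 253.5 → round → 254
B: 0×1.5 = 0
= RGB(246, 254, 0)


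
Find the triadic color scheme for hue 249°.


Triadic: equally spaced at 120° intervals
H1 = 249°
H2 = (249 + 120) mod 360 = 9°
H3 = (249 + 240) mod 360 = 129°
Triadic = 249°, 9°, 129°


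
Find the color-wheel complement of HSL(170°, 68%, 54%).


Complement = opposite side of color wheel = hue + 180°
H' = (170 + 180) mod 360 = 350°
S and L unchanged.
= HSL(350°, 68%, 54%)


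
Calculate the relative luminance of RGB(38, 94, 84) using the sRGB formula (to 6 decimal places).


Linearize each channel (sRGB transfer function): c = v/255; c_lin = c/12.92 if c ≤ 0.04045, else ((c+0.055)/1.055)^2.4
  R: 38/255 ≈ 0.149020 > 0.04045 → ((0.149020+0.055)/1.055)^2.4 ≈ 0.019382
  G: 94/255 ≈ 0.368627 > 0.04045 → ((0.368627+0.055)/1.055)^2.4 ≈ 0.111932
  B: 84/255 ≈ 0.329412 > 0.04045 → ((0.329412+0.055)/1.055)^2.4 ≈ 0.088656
R_lin = 0.019382, G_lin = 0.111932, B_lin = 0.088656
L = 0.2126×R + 0.7152×G + 0.0722×B
L = 0.2126×0.019382 + 0.7152×0.111932 + 0.0722×0.088656
L ≈ 0.090576


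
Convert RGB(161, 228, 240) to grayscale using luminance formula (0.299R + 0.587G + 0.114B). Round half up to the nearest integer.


Gray = 0.299×R + 0.587×G + 0.114×B
Gray = 0.299×161 + 0.587×228 + 0.114×240
Gray = 48.139 + 133.836 + 27.360
Gray = 209.335 → round half up → 209
Gray = 209


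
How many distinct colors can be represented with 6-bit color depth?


Colors = 2^bits = 2^6
= 64 colors


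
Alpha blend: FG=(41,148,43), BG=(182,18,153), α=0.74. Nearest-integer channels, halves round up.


C = α×F + (1-α)×B, with 1-α = 0.26
R: 0.74×41 + 0.26×182 = 30.34 + 47.32 = 77.66 → 78
G: 0.74×148 + 0.26×18 = 109.52 + 4.68 = 114.20 → 114
B: 0.74×43 + 0.26×153 = 31.82 + 39.78 = 71.60 → 72
= RGB(78, 114, 72)


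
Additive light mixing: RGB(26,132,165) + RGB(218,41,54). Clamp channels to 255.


Additive: each channel = min(255, C₁+C₂)
R: 26+218 = 244 → 244
G: 132+41 = 173 → 173
B: 165+54 = 219 → 219
= RGB(244, 173, 219)
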